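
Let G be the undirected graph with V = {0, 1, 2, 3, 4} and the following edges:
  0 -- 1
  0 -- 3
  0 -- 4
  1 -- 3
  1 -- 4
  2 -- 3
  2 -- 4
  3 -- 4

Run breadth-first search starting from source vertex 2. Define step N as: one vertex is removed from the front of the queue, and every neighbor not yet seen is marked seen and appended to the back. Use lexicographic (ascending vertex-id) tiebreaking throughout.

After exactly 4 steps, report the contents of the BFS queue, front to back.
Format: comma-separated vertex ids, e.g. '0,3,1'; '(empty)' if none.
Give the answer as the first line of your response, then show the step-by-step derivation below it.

1

step 1: dequeue 2; queue=[3,4]; order=2
step 2: dequeue 3; queue=[4,0,1]; order=2,3
step 3: dequeue 4; queue=[0,1]; order=2,3,4
step 4: dequeue 0; queue=[1]; order=2,3,4,0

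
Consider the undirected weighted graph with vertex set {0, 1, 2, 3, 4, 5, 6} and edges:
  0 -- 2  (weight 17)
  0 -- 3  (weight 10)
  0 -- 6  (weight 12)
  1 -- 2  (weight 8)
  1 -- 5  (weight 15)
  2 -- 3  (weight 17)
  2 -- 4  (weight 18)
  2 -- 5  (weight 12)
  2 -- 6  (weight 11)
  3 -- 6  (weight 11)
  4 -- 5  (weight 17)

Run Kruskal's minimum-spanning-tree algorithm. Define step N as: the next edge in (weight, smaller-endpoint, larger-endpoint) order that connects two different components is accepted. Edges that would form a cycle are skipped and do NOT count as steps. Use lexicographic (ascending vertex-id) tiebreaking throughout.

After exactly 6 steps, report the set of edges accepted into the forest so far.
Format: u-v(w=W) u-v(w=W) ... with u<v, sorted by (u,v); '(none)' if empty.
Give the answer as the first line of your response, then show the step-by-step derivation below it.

0-3(w=10) 1-2(w=8) 2-5(w=12) 2-6(w=11) 3-6(w=11) 4-5(w=17)

step 1: add edge 1-2 (w=8); MST = {1-2(w=8)}
step 2: add edge 0-3 (w=10); MST = {0-3(w=10) 1-2(w=8)}
step 3: add edge 2-6 (w=11); MST = {0-3(w=10) 1-2(w=8) 2-6(w=11)}
step 4: add edge 3-6 (w=11); MST = {0-3(w=10) 1-2(w=8) 2-6(w=11) 3-6(w=11)}
step 5: add edge 2-5 (w=12); MST = {0-3(w=10) 1-2(w=8) 2-5(w=12) 2-6(w=11) 3-6(w=11)}
step 6: add edge 4-5 (w=17); MST = {0-3(w=10) 1-2(w=8) 2-5(w=12) 2-6(w=11) 3-6(w=11) 4-5(w=17)}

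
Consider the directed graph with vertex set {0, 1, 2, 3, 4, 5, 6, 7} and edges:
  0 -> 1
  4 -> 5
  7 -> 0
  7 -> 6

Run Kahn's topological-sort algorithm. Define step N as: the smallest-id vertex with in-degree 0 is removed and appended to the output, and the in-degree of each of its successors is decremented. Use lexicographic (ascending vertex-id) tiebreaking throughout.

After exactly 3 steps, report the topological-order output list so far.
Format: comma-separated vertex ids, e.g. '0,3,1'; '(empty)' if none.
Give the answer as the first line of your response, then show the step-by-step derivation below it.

2,3,4

step 1: output 2; order=[2]; indeg=(1,1,0,0,0,1,1,0)
step 2: output 3; order=[2,3]; indeg=(1,1,0,0,0,1,1,0)
step 3: output 4; order=[2,3,4]; indeg=(1,1,0,0,0,0,1,0)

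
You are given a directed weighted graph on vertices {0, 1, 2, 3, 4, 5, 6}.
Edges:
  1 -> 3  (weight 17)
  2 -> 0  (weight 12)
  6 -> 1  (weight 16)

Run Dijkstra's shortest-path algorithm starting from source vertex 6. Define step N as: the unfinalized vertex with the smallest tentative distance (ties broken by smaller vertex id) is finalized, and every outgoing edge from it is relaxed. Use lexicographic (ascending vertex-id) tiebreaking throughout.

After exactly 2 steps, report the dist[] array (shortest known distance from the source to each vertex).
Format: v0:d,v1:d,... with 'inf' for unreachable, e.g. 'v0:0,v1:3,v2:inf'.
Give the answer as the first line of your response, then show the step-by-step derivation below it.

v0:inf,v1:16,v2:inf,v3:33,v4:inf,v5:inf,v6:0

step 1: dist = v0:inf,v1:16,v2:inf,v3:inf,v4:inf,v5:inf,v6:0
step 2: dist = v0:inf,v1:16,v2:inf,v3:33,v4:inf,v5:inf,v6:0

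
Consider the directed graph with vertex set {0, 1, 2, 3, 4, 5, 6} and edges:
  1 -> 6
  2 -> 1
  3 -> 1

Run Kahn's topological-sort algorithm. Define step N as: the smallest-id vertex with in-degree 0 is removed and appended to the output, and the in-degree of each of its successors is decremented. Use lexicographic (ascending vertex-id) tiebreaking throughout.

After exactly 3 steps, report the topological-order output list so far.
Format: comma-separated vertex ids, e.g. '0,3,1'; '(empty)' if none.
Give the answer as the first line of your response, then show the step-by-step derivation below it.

0,2,3

step 1: output 0; order=[0]; indeg=(0,2,0,0,0,0,1)
step 2: output 2; order=[0,2]; indeg=(0,1,0,0,0,0,1)
step 3: output 3; order=[0,2,3]; indeg=(0,0,0,0,0,0,1)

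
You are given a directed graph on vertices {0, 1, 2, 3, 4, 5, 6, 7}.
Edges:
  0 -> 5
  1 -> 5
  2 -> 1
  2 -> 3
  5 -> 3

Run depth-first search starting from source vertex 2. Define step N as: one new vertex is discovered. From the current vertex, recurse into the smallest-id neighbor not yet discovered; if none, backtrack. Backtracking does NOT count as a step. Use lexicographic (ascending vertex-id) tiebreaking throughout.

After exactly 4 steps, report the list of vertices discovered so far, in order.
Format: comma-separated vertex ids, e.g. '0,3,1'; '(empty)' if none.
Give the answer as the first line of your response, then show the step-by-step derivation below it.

2,1,5,3

step 1: discover 2; path=2; order=2
step 2: discover 1; path=2>1; order=2,1
step 3: discover 5; path=2>1>5; order=2,1,5
step 4: discover 3; path=2>1>5>3; order=2,1,5,3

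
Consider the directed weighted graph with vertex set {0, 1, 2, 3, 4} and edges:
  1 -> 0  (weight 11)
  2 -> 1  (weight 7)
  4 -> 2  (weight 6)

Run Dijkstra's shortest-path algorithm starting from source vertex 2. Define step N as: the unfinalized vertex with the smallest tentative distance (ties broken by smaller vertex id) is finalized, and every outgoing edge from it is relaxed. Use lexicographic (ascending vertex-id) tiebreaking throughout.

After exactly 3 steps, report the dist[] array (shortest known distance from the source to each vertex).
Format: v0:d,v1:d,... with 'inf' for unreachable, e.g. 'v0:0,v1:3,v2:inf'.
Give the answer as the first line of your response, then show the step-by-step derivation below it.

v0:18,v1:7,v2:0,v3:inf,v4:inf

step 1: dist = v0:inf,v1:7,v2:0,v3:inf,v4:inf
step 2: dist = v0:18,v1:7,v2:0,v3:inf,v4:inf
step 3: dist = v0:18,v1:7,v2:0,v3:inf,v4:inf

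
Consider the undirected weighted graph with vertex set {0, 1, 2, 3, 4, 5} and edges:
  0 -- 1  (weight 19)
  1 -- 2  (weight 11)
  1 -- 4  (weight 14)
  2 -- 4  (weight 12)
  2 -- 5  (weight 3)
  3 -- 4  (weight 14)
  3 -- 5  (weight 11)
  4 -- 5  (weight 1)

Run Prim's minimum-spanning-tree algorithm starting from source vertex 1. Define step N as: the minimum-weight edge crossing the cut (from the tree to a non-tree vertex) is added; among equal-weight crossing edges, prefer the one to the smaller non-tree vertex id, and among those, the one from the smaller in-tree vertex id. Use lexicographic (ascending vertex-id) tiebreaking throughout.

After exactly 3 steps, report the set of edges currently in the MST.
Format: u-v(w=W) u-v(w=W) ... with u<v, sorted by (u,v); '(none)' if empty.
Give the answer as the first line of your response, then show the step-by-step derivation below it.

1-2(w=11) 2-5(w=3) 4-5(w=1)

step 1: add edge 1-2 (w=11); MST = {1-2(w=11)}
step 2: add edge 2-5 (w=3); MST = {1-2(w=11) 2-5(w=3)}
step 3: add edge 4-5 (w=1); MST = {1-2(w=11) 2-5(w=3) 4-5(w=1)}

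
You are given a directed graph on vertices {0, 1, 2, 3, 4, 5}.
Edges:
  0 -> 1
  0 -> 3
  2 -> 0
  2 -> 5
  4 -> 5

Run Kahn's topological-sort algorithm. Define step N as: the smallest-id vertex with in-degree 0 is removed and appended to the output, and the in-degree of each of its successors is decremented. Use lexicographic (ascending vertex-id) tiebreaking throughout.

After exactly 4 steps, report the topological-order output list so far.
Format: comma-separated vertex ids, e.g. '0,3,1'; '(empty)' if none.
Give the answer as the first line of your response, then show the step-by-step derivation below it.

2,0,1,3

step 1: output 2; order=[2]; indeg=(0,1,0,1,0,1)
step 2: output 0; order=[2,0]; indeg=(0,0,0,0,0,1)
step 3: output 1; order=[2,0,1]; indeg=(0,0,0,0,0,1)
step 4: output 3; order=[2,0,1,3]; indeg=(0,0,0,0,0,1)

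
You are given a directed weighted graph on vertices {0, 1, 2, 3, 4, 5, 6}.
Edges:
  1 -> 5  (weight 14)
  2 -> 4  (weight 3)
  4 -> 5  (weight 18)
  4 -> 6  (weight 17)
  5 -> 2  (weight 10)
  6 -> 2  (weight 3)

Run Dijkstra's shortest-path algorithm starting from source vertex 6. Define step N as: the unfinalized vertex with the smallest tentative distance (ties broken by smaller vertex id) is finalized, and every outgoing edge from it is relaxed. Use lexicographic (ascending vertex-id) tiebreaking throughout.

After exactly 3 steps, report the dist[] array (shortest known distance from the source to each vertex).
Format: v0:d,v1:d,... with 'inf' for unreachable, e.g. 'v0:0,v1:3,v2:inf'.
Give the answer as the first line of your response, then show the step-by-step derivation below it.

v0:inf,v1:inf,v2:3,v3:inf,v4:6,v5:24,v6:0

step 1: dist = v0:inf,v1:inf,v2:3,v3:inf,v4:inf,v5:inf,v6:0
step 2: dist = v0:inf,v1:inf,v2:3,v3:inf,v4:6,v5:inf,v6:0
step 3: dist = v0:inf,v1:inf,v2:3,v3:inf,v4:6,v5:24,v6:0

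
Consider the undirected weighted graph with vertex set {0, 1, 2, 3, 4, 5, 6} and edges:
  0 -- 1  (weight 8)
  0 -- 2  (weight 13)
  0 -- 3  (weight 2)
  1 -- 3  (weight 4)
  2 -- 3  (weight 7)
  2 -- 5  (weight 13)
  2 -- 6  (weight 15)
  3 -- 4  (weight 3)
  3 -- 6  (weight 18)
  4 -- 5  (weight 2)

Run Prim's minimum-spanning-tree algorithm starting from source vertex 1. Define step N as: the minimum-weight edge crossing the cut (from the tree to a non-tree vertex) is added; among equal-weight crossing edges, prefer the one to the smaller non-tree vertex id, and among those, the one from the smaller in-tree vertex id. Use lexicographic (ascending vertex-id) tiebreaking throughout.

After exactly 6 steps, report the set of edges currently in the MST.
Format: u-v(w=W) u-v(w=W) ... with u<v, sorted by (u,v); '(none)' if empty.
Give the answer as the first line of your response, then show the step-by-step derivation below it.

0-3(w=2) 1-3(w=4) 2-3(w=7) 2-6(w=15) 3-4(w=3) 4-5(w=2)

step 1: add edge 1-3 (w=4); MST = {1-3(w=4)}
step 2: add edge 0-3 (w=2); MST = {0-3(w=2) 1-3(w=4)}
step 3: add edge 3-4 (w=3); MST = {0-3(w=2) 1-3(w=4) 3-4(w=3)}
step 4: add edge 4-5 (w=2); MST = {0-3(w=2) 1-3(w=4) 3-4(w=3) 4-5(w=2)}
step 5: add edge 2-3 (w=7); MST = {0-3(w=2) 1-3(w=4) 2-3(w=7) 3-4(w=3) 4-5(w=2)}
step 6: add edge 2-6 (w=15); MST = {0-3(w=2) 1-3(w=4) 2-3(w=7) 2-6(w=15) 3-4(w=3) 4-5(w=2)}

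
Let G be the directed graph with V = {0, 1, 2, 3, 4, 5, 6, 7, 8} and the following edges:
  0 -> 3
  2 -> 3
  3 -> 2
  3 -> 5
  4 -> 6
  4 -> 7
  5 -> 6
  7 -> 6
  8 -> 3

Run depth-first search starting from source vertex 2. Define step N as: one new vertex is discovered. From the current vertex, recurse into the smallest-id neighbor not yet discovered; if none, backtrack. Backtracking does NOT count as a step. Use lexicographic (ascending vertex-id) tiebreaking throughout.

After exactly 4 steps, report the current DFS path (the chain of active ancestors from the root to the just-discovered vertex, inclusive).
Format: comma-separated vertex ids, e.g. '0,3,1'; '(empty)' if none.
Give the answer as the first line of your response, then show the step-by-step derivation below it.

2,3,5,6

step 1: discover 2; path=2; order=2
step 2: discover 3; path=2>3; order=2,3
step 3: discover 5; path=2>3>5; order=2,3,5
step 4: discover 6; path=2>3>5>6; order=2,3,5,6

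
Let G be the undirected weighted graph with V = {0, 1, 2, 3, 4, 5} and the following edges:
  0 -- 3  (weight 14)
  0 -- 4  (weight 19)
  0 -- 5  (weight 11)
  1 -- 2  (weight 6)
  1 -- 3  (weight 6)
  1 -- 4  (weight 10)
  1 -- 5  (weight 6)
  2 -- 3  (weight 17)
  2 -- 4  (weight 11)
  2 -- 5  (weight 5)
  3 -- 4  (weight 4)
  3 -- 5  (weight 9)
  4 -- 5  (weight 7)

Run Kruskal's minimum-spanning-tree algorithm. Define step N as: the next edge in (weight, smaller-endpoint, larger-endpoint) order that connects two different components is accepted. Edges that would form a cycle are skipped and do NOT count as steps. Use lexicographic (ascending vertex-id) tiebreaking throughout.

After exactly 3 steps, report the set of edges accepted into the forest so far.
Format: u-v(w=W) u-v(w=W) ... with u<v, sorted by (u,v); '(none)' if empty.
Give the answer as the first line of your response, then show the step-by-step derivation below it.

1-2(w=6) 2-5(w=5) 3-4(w=4)

step 1: add edge 3-4 (w=4); MST = {3-4(w=4)}
step 2: add edge 2-5 (w=5); MST = {2-5(w=5) 3-4(w=4)}
step 3: add edge 1-2 (w=6); MST = {1-2(w=6) 2-5(w=5) 3-4(w=4)}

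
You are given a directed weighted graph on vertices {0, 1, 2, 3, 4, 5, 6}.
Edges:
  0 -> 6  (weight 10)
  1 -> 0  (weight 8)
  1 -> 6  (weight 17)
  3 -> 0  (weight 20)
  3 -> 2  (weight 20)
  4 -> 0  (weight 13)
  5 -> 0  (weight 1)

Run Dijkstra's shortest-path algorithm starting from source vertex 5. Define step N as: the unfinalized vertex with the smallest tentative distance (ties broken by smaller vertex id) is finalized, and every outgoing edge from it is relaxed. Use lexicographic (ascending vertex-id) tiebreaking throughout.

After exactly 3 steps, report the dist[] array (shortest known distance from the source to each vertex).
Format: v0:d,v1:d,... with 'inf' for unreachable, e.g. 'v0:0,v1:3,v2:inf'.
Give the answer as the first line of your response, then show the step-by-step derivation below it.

v0:1,v1:inf,v2:inf,v3:inf,v4:inf,v5:0,v6:11

step 1: dist = v0:1,v1:inf,v2:inf,v3:inf,v4:inf,v5:0,v6:inf
step 2: dist = v0:1,v1:inf,v2:inf,v3:inf,v4:inf,v5:0,v6:11
step 3: dist = v0:1,v1:inf,v2:inf,v3:inf,v4:inf,v5:0,v6:11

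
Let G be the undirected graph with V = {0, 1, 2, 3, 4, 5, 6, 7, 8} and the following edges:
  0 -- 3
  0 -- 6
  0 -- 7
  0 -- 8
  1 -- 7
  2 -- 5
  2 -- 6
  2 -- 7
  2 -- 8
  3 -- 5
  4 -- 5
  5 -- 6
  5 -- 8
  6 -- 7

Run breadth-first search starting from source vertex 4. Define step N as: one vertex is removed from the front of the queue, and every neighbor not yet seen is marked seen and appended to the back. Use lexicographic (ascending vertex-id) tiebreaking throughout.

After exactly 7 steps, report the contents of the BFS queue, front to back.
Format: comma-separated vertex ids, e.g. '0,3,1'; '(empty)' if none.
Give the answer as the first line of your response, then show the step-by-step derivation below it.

0,1

step 1: dequeue 4; queue=[5]; order=4
step 2: dequeue 5; queue=[2,3,6,8]; order=4,5
step 3: dequeue 2; queue=[3,6,8,7]; order=4,5,2
step 4: dequeue 3; queue=[6,8,7,0]; order=4,5,2,3
step 5: dequeue 6; queue=[8,7,0]; order=4,5,2,3,6
step 6: dequeue 8; queue=[7,0]; order=4,5,2,3,6,8
step 7: dequeue 7; queue=[0,1]; order=4,5,2,3,6,8,7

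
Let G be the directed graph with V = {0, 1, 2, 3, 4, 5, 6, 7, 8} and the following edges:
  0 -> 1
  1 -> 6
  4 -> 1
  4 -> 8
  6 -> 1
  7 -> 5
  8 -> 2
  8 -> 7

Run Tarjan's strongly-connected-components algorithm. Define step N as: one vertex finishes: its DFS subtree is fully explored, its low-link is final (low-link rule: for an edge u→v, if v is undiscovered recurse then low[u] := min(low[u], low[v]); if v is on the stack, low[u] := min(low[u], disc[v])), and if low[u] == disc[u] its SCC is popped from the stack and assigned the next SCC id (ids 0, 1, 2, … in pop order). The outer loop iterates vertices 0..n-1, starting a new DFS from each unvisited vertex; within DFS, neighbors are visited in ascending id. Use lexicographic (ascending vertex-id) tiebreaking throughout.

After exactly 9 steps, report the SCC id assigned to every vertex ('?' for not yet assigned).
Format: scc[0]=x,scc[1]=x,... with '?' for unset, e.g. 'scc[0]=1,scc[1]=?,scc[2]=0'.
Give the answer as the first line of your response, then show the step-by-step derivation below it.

scc[0]=1,scc[1]=0,scc[2]=2,scc[3]=3,scc[4]=7,scc[5]=4,scc[6]=0,scc[7]=5,scc[8]=6

step 1: low=(low[0]=0,low[1]=1,low[2]=?,low[3]=?,low[4]=?,low[5]=?,low[6]=1,low[7]=?,low[8]=?); scc=(scc[0]=?,scc[1]=?,scc[2]=?,scc[3]=?,scc[4]=?,scc[5]=?,scc[6]=?,scc[7]=?,scc[8]=?)
step 2: low=(low[0]=0,low[1]=1,low[2]=?,low[3]=?,low[4]=?,low[5]=?,low[6]=1,low[7]=?,low[8]=?); scc=(scc[0]=?,scc[1]=0,scc[2]=?,scc[3]=?,scc[4]=?,scc[5]=?,scc[6]=0,scc[7]=?,scc[8]=?)
step 3: low=(low[0]=0,low[1]=1,low[2]=?,low[3]=?,low[4]=?,low[5]=?,low[6]=1,low[7]=?,low[8]=?); scc=(scc[0]=1,scc[1]=0,scc[2]=?,scc[3]=?,scc[4]=?,scc[5]=?,scc[6]=0,scc[7]=?,scc[8]=?)
step 4: low=(low[0]=0,low[1]=1,low[2]=3,low[3]=?,low[4]=?,low[5]=?,low[6]=1,low[7]=?,low[8]=?); scc=(scc[0]=1,scc[1]=0,scc[2]=2,scc[3]=?,scc[4]=?,scc[5]=?,scc[6]=0,scc[7]=?,scc[8]=?)
step 5: low=(low[0]=0,low[1]=1,low[2]=3,low[3]=4,low[4]=?,low[5]=?,low[6]=1,low[7]=?,low[8]=?); scc=(scc[0]=1,scc[1]=0,scc[2]=2,scc[3]=3,scc[4]=?,scc[5]=?,scc[6]=0,scc[7]=?,scc[8]=?)
step 6: low=(low[0]=0,low[1]=1,low[2]=3,low[3]=4,low[4]=5,low[5]=8,low[6]=1,low[7]=7,low[8]=6); scc=(scc[0]=1,scc[1]=0,scc[2]=2,scc[3]=3,scc[4]=?,scc[5]=4,scc[6]=0,scc[7]=?,scc[8]=?)
step 7: low=(low[0]=0,low[1]=1,low[2]=3,low[3]=4,low[4]=5,low[5]=8,low[6]=1,low[7]=7,low[8]=6); scc=(scc[0]=1,scc[1]=0,scc[2]=2,scc[3]=3,scc[4]=?,scc[5]=4,scc[6]=0,scc[7]=5,scc[8]=?)
step 8: low=(low[0]=0,low[1]=1,low[2]=3,low[3]=4,low[4]=5,low[5]=8,low[6]=1,low[7]=7,low[8]=6); scc=(scc[0]=1,scc[1]=0,scc[2]=2,scc[3]=3,scc[4]=?,scc[5]=4,scc[6]=0,scc[7]=5,scc[8]=6)
step 9: low=(low[0]=0,low[1]=1,low[2]=3,low[3]=4,low[4]=5,low[5]=8,low[6]=1,low[7]=7,low[8]=6); scc=(scc[0]=1,scc[1]=0,scc[2]=2,scc[3]=3,scc[4]=7,scc[5]=4,scc[6]=0,scc[7]=5,scc[8]=6)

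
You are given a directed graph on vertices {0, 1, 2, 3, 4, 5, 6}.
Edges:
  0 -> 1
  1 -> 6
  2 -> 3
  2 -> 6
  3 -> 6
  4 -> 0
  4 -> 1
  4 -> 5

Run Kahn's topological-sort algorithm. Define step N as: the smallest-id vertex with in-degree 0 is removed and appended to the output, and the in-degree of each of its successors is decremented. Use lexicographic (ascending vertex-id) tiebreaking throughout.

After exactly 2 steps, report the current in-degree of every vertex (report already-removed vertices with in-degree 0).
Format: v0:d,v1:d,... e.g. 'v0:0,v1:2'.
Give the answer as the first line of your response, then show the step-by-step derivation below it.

v0:1,v1:2,v2:0,v3:0,v4:0,v5:1,v6:1

step 1: output 2; order=[2]; indeg=(1,2,0,0,0,1,2)
step 2: output 3; order=[2,3]; indeg=(1,2,0,0,0,1,1)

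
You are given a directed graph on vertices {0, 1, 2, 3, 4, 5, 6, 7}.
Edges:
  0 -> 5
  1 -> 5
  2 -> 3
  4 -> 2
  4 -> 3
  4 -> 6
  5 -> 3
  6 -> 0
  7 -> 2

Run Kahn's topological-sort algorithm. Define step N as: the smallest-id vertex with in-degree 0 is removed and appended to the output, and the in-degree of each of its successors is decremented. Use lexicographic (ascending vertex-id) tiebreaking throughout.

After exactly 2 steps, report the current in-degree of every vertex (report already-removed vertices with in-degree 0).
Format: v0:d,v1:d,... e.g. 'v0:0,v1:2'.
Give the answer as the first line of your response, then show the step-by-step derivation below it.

v0:1,v1:0,v2:1,v3:2,v4:0,v5:1,v6:0,v7:0

step 1: output 1; order=[1]; indeg=(1,0,2,3,0,1,1,0)
step 2: output 4; order=[1,4]; indeg=(1,0,1,2,0,1,0,0)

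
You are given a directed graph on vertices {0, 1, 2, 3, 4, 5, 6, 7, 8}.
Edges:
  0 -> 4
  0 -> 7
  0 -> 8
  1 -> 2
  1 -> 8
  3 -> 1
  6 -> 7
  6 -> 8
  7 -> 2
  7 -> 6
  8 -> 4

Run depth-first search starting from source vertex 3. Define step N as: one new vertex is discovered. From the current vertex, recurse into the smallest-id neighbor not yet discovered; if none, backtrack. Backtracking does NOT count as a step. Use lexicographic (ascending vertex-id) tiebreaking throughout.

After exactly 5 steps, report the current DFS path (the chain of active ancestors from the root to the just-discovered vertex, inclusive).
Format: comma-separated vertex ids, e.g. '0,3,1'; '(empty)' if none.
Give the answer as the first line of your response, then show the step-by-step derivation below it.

3,1,8,4

step 1: discover 3; path=3; order=3
step 2: discover 1; path=3>1; order=3,1
step 3: discover 2; path=3>1>2; order=3,1,2
step 4: discover 8; path=3>1>8; order=3,1,2,8
step 5: discover 4; path=3>1>8>4; order=3,1,2,8,4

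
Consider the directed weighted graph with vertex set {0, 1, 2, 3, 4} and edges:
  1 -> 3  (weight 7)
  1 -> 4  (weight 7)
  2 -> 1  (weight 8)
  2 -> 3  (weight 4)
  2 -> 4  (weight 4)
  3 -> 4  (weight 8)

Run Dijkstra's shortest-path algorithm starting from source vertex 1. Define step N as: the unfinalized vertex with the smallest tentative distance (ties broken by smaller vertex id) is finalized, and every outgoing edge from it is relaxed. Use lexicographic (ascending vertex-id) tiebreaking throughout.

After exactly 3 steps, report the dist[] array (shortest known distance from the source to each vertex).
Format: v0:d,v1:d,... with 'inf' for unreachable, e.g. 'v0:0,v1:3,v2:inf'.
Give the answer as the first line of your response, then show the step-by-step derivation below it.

v0:inf,v1:0,v2:inf,v3:7,v4:7

step 1: dist = v0:inf,v1:0,v2:inf,v3:7,v4:7
step 2: dist = v0:inf,v1:0,v2:inf,v3:7,v4:7
step 3: dist = v0:inf,v1:0,v2:inf,v3:7,v4:7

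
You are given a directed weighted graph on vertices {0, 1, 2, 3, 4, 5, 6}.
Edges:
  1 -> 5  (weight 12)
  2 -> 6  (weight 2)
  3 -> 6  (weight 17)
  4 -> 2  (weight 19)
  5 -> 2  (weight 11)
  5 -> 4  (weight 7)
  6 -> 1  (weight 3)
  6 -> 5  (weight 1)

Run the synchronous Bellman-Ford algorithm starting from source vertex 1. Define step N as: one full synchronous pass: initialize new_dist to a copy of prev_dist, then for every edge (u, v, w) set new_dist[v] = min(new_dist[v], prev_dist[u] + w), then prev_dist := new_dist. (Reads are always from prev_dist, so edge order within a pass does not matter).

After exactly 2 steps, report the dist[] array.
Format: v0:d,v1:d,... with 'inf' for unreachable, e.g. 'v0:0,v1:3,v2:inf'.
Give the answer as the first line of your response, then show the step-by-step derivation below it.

v0:inf,v1:0,v2:23,v3:inf,v4:19,v5:12,v6:inf

step 1: dist = v0:inf,v1:0,v2:inf,v3:inf,v4:inf,v5:12,v6:inf
step 2: dist = v0:inf,v1:0,v2:23,v3:inf,v4:19,v5:12,v6:inf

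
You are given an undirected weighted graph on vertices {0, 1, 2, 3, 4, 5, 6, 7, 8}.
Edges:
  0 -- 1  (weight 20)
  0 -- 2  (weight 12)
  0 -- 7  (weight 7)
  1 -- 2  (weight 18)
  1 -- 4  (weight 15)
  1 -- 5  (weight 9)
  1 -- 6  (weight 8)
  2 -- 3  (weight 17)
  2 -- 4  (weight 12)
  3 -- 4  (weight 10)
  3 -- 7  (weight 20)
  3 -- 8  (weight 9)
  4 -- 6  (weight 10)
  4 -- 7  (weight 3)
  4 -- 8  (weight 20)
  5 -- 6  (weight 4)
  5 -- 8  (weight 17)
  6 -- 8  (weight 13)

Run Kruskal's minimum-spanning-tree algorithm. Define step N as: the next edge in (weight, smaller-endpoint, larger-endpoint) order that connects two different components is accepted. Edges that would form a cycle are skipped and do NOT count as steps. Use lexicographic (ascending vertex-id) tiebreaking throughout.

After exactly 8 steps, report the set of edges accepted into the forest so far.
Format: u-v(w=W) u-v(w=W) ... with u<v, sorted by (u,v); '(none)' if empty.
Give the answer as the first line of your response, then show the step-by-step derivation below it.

0-2(w=12) 0-7(w=7) 1-6(w=8) 3-4(w=10) 3-8(w=9) 4-6(w=10) 4-7(w=3) 5-6(w=4)

step 1: add edge 4-7 (w=3); MST = {4-7(w=3)}
step 2: add edge 5-6 (w=4); MST = {4-7(w=3) 5-6(w=4)}
step 3: add edge 0-7 (w=7); MST = {0-7(w=7) 4-7(w=3) 5-6(w=4)}
step 4: add edge 1-6 (w=8); MST = {0-7(w=7) 1-6(w=8) 4-7(w=3) 5-6(w=4)}
step 5: add edge 3-8 (w=9); MST = {0-7(w=7) 1-6(w=8) 3-8(w=9) 4-7(w=3) 5-6(w=4)}
step 6: add edge 3-4 (w=10); MST = {0-7(w=7) 1-6(w=8) 3-4(w=10) 3-8(w=9) 4-7(w=3) 5-6(w=4)}
step 7: add edge 4-6 (w=10); MST = {0-7(w=7) 1-6(w=8) 3-4(w=10) 3-8(w=9) 4-6(w=10) 4-7(w=3) 5-6(w=4)}
step 8: add edge 0-2 (w=12); MST = {0-2(w=12) 0-7(w=7) 1-6(w=8) 3-4(w=10) 3-8(w=9) 4-6(w=10) 4-7(w=3) 5-6(w=4)}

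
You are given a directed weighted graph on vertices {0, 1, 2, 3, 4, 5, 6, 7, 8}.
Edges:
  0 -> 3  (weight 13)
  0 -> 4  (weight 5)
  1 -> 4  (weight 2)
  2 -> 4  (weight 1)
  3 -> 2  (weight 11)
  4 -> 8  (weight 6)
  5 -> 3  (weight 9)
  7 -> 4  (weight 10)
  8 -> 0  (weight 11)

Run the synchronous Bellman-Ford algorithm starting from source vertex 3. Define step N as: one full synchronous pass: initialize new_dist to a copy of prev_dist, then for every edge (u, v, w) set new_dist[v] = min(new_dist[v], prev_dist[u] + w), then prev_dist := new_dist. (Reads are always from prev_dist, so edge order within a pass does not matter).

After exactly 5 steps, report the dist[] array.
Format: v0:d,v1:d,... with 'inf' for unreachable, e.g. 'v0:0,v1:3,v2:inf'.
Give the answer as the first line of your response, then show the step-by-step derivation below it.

v0:29,v1:inf,v2:11,v3:0,v4:12,v5:inf,v6:inf,v7:inf,v8:18

step 1: dist = v0:inf,v1:inf,v2:11,v3:0,v4:inf,v5:inf,v6:inf,v7:inf,v8:inf
step 2: dist = v0:inf,v1:inf,v2:11,v3:0,v4:12,v5:inf,v6:inf,v7:inf,v8:inf
step 3: dist = v0:inf,v1:inf,v2:11,v3:0,v4:12,v5:inf,v6:inf,v7:inf,v8:18
step 4: dist = v0:29,v1:inf,v2:11,v3:0,v4:12,v5:inf,v6:inf,v7:inf,v8:18
step 5: dist = v0:29,v1:inf,v2:11,v3:0,v4:12,v5:inf,v6:inf,v7:inf,v8:18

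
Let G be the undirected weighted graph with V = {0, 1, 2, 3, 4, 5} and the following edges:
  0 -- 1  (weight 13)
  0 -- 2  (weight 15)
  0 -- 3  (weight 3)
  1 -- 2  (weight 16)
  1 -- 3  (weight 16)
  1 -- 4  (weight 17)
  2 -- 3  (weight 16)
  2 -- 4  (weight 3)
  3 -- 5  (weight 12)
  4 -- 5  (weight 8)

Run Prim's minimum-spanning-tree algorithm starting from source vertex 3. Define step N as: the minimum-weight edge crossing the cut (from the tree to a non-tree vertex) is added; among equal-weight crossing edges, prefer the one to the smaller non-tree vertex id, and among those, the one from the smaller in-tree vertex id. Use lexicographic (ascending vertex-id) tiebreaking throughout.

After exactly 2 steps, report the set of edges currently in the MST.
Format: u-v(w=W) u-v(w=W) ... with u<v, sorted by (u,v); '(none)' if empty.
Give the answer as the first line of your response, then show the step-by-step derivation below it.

0-3(w=3) 3-5(w=12)

step 1: add edge 0-3 (w=3); MST = {0-3(w=3)}
step 2: add edge 3-5 (w=12); MST = {0-3(w=3) 3-5(w=12)}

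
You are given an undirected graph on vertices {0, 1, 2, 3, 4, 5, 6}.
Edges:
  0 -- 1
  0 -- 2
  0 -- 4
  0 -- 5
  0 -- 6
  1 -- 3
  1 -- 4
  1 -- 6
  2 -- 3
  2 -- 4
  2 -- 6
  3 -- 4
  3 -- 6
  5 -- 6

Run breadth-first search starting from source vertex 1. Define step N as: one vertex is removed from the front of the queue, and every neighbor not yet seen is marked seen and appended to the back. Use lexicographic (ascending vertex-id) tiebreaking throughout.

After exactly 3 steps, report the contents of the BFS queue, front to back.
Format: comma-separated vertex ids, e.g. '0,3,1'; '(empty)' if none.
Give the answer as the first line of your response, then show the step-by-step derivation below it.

4,6,2,5

step 1: dequeue 1; queue=[0,3,4,6]; order=1
step 2: dequeue 0; queue=[3,4,6,2,5]; order=1,0
step 3: dequeue 3; queue=[4,6,2,5]; order=1,0,3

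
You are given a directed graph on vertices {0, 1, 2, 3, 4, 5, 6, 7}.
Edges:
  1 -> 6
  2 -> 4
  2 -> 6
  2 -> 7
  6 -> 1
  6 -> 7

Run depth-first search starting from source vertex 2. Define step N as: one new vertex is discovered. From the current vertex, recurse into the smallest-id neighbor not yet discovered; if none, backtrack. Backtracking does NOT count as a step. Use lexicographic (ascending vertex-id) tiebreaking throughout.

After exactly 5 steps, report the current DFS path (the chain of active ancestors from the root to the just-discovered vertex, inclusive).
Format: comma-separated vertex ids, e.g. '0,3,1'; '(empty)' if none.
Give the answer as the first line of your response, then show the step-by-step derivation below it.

2,6,7

step 1: discover 2; path=2; order=2
step 2: discover 4; path=2>4; order=2,4
step 3: discover 6; path=2>6; order=2,4,6
step 4: discover 1; path=2>6>1; order=2,4,6,1
step 5: discover 7; path=2>6>7; order=2,4,6,1,7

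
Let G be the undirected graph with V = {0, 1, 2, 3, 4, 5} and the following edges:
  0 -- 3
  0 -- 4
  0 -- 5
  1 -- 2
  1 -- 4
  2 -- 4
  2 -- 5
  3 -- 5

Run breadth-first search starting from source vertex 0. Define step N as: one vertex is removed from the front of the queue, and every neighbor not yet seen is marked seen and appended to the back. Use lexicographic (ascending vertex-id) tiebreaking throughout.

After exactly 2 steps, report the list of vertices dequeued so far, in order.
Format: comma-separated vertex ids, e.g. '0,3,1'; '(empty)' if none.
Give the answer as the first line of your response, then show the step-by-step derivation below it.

0,3

step 1: dequeue 0; queue=[3,4,5]; order=0
step 2: dequeue 3; queue=[4,5]; order=0,3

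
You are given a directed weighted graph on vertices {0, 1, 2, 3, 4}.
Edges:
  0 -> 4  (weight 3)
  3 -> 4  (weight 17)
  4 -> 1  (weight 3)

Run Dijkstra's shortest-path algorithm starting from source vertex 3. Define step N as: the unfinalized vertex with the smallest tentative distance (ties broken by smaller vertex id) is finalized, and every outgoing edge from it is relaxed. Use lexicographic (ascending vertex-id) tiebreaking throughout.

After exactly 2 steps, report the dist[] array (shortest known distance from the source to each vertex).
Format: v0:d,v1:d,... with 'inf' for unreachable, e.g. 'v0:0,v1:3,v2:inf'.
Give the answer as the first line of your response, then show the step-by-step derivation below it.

v0:inf,v1:20,v2:inf,v3:0,v4:17

step 1: dist = v0:inf,v1:inf,v2:inf,v3:0,v4:17
step 2: dist = v0:inf,v1:20,v2:inf,v3:0,v4:17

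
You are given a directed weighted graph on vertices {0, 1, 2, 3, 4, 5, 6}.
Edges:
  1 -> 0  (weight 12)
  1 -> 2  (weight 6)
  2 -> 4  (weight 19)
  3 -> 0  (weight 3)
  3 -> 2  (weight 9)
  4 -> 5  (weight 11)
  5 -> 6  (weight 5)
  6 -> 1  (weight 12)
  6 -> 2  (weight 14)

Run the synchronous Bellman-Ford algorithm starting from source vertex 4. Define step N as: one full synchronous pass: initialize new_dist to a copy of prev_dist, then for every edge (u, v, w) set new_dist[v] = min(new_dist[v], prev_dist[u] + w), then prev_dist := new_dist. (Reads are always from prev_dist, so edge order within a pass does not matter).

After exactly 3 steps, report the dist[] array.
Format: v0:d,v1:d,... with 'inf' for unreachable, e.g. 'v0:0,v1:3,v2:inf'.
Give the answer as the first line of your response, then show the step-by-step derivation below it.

v0:inf,v1:28,v2:30,v3:inf,v4:0,v5:11,v6:16

step 1: dist = v0:inf,v1:inf,v2:inf,v3:inf,v4:0,v5:11,v6:inf
step 2: dist = v0:inf,v1:inf,v2:inf,v3:inf,v4:0,v5:11,v6:16
step 3: dist = v0:inf,v1:28,v2:30,v3:inf,v4:0,v5:11,v6:16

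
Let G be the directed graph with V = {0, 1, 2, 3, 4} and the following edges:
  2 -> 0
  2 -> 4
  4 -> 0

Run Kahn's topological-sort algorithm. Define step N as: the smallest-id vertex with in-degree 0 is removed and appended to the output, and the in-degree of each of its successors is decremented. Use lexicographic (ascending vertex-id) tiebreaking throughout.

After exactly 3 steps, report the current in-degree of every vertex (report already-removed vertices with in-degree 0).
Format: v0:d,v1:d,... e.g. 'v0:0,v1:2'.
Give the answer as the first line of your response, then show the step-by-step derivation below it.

v0:1,v1:0,v2:0,v3:0,v4:0

step 1: output 1; order=[1]; indeg=(2,0,0,0,1)
step 2: output 2; order=[1,2]; indeg=(1,0,0,0,0)
step 3: output 3; order=[1,2,3]; indeg=(1,0,0,0,0)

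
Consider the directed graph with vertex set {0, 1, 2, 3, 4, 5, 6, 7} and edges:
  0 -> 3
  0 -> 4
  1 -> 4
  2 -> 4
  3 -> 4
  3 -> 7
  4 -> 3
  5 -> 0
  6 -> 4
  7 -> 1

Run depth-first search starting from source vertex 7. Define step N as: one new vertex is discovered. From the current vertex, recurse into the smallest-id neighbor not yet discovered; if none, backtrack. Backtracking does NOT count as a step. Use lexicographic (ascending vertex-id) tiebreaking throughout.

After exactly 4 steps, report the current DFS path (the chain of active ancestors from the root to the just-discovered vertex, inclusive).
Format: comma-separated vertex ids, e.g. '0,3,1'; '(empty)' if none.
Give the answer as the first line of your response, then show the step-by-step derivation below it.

7,1,4,3

step 1: discover 7; path=7; order=7
step 2: discover 1; path=7>1; order=7,1
step 3: discover 4; path=7>1>4; order=7,1,4
step 4: discover 3; path=7>1>4>3; order=7,1,4,3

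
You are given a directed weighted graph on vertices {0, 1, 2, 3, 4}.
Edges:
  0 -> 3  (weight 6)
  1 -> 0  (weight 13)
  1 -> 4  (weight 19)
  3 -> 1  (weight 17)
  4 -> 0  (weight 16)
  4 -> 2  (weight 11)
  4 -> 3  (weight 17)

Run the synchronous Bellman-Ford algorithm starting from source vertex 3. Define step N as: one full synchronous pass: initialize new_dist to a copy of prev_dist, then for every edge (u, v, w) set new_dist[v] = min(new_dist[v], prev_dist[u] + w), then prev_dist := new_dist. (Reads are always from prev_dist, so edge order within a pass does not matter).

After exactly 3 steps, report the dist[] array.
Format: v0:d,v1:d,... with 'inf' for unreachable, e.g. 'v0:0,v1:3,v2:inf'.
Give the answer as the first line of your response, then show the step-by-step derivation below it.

v0:30,v1:17,v2:47,v3:0,v4:36

step 1: dist = v0:inf,v1:17,v2:inf,v3:0,v4:inf
step 2: dist = v0:30,v1:17,v2:inf,v3:0,v4:36
step 3: dist = v0:30,v1:17,v2:47,v3:0,v4:36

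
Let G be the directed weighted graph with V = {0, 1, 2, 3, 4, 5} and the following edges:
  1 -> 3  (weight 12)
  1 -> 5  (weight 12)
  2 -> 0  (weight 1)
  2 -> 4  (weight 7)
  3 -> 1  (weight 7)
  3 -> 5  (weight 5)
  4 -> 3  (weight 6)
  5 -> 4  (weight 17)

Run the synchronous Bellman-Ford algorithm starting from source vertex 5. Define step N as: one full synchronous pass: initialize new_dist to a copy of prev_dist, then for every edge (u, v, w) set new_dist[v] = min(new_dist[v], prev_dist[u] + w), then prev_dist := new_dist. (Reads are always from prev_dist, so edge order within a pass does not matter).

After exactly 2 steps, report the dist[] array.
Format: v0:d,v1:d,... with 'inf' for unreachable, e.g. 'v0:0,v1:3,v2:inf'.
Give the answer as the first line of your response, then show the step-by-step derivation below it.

v0:inf,v1:inf,v2:inf,v3:23,v4:17,v5:0

step 1: dist = v0:inf,v1:inf,v2:inf,v3:inf,v4:17,v5:0
step 2: dist = v0:inf,v1:inf,v2:inf,v3:23,v4:17,v5:0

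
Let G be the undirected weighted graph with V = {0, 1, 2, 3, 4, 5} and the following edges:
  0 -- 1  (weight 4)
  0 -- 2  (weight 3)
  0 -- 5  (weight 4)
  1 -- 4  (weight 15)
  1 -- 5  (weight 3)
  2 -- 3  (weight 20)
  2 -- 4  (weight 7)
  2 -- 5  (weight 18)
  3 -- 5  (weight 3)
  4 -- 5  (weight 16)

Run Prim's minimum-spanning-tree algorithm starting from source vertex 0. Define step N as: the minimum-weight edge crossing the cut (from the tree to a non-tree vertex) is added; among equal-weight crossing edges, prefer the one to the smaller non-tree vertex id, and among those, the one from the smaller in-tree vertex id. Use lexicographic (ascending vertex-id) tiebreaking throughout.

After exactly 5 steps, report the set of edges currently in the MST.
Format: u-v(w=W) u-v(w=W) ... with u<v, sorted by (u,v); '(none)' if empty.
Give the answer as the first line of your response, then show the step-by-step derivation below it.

0-1(w=4) 0-2(w=3) 1-5(w=3) 2-4(w=7) 3-5(w=3)

step 1: add edge 0-2 (w=3); MST = {0-2(w=3)}
step 2: add edge 0-1 (w=4); MST = {0-1(w=4) 0-2(w=3)}
step 3: add edge 1-5 (w=3); MST = {0-1(w=4) 0-2(w=3) 1-5(w=3)}
step 4: add edge 3-5 (w=3); MST = {0-1(w=4) 0-2(w=3) 1-5(w=3) 3-5(w=3)}
step 5: add edge 2-4 (w=7); MST = {0-1(w=4) 0-2(w=3) 1-5(w=3) 2-4(w=7) 3-5(w=3)}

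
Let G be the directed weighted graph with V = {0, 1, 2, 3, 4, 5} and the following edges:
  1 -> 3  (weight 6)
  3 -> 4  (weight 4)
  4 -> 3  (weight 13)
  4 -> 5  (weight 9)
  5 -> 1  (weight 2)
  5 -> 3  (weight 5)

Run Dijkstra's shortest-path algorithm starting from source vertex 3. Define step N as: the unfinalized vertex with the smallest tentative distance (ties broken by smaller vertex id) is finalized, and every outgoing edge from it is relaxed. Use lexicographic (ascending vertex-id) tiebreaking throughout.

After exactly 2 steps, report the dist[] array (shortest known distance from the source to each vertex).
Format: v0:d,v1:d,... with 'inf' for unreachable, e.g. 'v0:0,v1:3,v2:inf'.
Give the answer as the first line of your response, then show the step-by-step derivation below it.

v0:inf,v1:inf,v2:inf,v3:0,v4:4,v5:13

step 1: dist = v0:inf,v1:inf,v2:inf,v3:0,v4:4,v5:inf
step 2: dist = v0:inf,v1:inf,v2:inf,v3:0,v4:4,v5:13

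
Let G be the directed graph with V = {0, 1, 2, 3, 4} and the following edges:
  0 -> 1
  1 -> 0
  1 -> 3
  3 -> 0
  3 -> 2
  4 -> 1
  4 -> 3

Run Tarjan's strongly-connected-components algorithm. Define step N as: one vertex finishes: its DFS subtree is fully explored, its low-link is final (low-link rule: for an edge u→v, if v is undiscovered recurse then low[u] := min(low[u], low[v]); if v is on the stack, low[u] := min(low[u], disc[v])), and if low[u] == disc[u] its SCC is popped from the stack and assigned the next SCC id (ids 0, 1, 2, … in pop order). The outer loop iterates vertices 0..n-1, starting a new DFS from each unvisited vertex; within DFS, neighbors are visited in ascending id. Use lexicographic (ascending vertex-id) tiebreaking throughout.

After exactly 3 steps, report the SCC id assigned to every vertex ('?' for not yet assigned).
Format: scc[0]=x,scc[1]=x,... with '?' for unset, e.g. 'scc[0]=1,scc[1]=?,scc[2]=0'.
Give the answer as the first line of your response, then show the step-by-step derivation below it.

scc[0]=?,scc[1]=?,scc[2]=0,scc[3]=?,scc[4]=?

step 1: low=(low[0]=0,low[1]=0,low[2]=3,low[3]=0,low[4]=?); scc=(scc[0]=?,scc[1]=?,scc[2]=0,scc[3]=?,scc[4]=?)
step 2: low=(low[0]=0,low[1]=0,low[2]=3,low[3]=0,low[4]=?); scc=(scc[0]=?,scc[1]=?,scc[2]=0,scc[3]=?,scc[4]=?)
step 3: low=(low[0]=0,low[1]=0,low[2]=3,low[3]=0,low[4]=?); scc=(scc[0]=?,scc[1]=?,scc[2]=0,scc[3]=?,scc[4]=?)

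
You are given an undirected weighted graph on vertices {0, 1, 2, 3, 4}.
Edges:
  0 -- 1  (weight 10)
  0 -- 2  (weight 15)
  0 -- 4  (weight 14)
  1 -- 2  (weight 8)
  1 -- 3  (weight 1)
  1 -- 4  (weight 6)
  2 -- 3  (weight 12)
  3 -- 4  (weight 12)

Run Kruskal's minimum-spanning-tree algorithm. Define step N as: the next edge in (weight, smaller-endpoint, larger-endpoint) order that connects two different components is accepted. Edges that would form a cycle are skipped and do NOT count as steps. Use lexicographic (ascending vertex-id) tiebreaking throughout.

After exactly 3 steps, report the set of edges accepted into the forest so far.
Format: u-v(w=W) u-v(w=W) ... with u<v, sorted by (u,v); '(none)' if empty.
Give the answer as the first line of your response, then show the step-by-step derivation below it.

1-2(w=8) 1-3(w=1) 1-4(w=6)

step 1: add edge 1-3 (w=1); MST = {1-3(w=1)}
step 2: add edge 1-4 (w=6); MST = {1-3(w=1) 1-4(w=6)}
step 3: add edge 1-2 (w=8); MST = {1-2(w=8) 1-3(w=1) 1-4(w=6)}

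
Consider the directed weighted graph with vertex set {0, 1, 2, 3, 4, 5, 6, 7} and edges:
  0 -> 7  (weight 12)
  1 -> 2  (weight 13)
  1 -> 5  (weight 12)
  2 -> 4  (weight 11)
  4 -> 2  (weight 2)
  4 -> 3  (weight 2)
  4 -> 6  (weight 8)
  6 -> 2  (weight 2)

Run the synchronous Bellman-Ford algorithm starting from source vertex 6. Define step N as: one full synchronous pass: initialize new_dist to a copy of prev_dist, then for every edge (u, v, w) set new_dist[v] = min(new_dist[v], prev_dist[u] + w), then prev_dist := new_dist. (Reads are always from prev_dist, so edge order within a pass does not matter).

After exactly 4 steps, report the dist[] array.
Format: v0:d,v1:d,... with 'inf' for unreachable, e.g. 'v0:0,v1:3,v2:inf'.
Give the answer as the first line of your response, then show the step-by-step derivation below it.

v0:inf,v1:inf,v2:2,v3:15,v4:13,v5:inf,v6:0,v7:inf

step 1: dist = v0:inf,v1:inf,v2:2,v3:inf,v4:inf,v5:inf,v6:0,v7:inf
step 2: dist = v0:inf,v1:inf,v2:2,v3:inf,v4:13,v5:inf,v6:0,v7:inf
step 3: dist = v0:inf,v1:inf,v2:2,v3:15,v4:13,v5:inf,v6:0,v7:inf
step 4: dist = v0:inf,v1:inf,v2:2,v3:15,v4:13,v5:inf,v6:0,v7:inf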